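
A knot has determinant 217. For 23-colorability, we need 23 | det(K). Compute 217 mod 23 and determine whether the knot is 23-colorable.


Step 1: A knot is p-colorable if and only if p divides its determinant.
Step 2: Compute 217 mod 23.
217 = 9 * 23 + 10
Step 3: 217 mod 23 = 10
Step 4: The knot is 23-colorable: no

10


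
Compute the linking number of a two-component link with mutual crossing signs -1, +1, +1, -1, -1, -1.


Step 1: Count positive crossings: 2
Step 2: Count negative crossings: 4
Step 3: Sum of signs = 2 - 4 = -2
Step 4: Linking number = sum/2 = -2/2 = -1

-1


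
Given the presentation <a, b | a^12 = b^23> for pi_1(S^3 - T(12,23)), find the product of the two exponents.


The relation is a^12 = b^23.
Product of exponents = 12 * 23
= 276

276


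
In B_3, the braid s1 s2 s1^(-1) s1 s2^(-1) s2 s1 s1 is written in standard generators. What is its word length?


The word length counts the number of generators (including inverses).
Listing each generator: s1, s2, s1^(-1), s1, s2^(-1), s2, s1, s1
There are 8 generators in this braid word.

8


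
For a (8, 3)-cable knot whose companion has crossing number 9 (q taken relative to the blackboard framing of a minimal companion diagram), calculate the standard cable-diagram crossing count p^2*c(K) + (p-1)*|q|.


Step 1: Each of the c(K) crossings of the companion diagram becomes p*p = p^2 crossings among the p parallel strands, and each of the |q| twists s_1 s_2 ... s_(p-1) adds (p-1) crossings.
  Crossings = p^2 * c(K) + (p-1)*|q|
Step 2: = 8^2 * 9 + (8-1)*3
Step 3: = 64*9 + 7*3
Step 4: = 576 + 21 = 597

597


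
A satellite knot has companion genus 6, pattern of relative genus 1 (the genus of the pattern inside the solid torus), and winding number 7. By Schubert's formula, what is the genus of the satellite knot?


Schubert: g(satellite) = g_rel(pattern) + |winding| * g(companion),
where g_rel(pattern) is the genus of the pattern relative to the solid torus.
= 1 + 7 * 6
= 1 + 42 = 43

43


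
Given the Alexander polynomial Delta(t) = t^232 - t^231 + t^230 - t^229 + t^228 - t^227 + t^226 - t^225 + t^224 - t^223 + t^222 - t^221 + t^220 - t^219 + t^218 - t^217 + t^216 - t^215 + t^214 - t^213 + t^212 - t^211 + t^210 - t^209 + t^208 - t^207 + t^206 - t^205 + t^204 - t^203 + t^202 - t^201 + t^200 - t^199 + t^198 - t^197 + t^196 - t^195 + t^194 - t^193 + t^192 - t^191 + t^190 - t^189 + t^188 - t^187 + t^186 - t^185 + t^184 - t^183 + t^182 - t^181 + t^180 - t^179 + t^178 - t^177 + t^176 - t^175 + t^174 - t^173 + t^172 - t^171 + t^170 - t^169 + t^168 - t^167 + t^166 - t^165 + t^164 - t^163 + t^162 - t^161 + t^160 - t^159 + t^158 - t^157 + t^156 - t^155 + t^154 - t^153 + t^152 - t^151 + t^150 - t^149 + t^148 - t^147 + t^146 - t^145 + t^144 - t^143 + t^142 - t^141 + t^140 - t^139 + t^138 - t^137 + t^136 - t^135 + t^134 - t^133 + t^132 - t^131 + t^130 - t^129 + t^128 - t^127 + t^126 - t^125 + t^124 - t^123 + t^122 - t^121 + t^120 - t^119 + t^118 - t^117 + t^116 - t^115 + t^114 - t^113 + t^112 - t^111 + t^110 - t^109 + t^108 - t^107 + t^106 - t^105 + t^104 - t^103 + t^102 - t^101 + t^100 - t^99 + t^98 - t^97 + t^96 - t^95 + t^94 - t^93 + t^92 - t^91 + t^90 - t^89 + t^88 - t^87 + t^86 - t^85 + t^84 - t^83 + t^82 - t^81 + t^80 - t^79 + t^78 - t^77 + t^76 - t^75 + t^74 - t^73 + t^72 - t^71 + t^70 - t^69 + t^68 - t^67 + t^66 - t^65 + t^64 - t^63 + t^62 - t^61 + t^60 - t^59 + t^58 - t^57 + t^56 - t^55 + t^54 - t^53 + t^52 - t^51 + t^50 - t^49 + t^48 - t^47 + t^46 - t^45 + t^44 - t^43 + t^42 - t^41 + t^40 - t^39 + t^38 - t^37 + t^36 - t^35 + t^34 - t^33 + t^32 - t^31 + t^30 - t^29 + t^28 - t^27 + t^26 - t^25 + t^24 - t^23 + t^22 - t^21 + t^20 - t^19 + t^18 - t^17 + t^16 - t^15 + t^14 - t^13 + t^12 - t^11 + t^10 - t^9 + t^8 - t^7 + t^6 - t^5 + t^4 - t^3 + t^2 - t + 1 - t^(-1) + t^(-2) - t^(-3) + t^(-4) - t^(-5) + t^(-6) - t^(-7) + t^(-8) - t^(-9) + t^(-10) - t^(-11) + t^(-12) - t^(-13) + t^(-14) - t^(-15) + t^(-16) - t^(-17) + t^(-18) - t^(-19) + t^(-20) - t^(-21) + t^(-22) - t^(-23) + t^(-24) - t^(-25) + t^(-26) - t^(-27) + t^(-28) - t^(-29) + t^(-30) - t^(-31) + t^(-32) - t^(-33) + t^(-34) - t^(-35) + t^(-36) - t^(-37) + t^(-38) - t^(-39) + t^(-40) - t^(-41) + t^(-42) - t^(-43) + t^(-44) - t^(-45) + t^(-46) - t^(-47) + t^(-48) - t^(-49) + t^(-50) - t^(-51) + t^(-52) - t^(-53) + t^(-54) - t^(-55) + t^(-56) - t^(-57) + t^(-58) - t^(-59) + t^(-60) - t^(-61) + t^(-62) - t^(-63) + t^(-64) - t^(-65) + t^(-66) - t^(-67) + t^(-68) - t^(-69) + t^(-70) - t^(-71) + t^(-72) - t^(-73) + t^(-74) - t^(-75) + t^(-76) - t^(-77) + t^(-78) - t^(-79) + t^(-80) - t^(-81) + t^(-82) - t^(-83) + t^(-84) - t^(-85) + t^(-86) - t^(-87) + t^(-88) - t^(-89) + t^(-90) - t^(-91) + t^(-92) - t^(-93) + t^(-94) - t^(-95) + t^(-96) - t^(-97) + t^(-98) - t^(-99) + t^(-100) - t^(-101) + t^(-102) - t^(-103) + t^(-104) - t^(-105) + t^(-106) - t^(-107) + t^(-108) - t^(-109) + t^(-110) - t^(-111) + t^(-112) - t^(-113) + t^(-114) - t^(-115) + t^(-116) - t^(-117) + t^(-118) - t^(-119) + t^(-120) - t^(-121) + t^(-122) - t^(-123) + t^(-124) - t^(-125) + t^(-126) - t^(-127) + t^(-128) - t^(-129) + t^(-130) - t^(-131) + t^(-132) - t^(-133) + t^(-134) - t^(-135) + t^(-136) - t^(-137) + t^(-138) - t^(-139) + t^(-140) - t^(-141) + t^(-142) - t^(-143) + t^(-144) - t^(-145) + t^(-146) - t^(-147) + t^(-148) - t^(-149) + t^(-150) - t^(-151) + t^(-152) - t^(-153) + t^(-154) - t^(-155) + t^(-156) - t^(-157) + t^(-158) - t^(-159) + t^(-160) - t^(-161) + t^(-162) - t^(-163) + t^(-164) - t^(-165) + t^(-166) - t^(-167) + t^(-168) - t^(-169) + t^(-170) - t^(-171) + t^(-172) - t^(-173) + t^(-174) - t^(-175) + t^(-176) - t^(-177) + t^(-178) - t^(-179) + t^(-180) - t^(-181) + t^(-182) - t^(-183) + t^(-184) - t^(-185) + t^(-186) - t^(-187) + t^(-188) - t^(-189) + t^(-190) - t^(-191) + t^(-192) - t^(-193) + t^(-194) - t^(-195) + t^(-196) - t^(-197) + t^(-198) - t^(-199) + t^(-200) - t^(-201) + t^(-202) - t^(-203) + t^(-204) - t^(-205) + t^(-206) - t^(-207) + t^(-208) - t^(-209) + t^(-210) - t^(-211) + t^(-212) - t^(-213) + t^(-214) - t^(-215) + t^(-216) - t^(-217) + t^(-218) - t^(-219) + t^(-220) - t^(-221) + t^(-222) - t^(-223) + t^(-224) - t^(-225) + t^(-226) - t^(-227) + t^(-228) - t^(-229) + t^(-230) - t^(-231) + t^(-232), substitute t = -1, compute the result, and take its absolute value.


Step 1: The polynomial has 465 terms with alternating signs, exponents from 232 down to -232.
Step 2: Substitute t = -1. The i-th term has coefficient (-1)^i and exponent (m-i),
  so its value is (-1)^i * (-1)^(m-i) = (-1)^m = 1 for every i.
Step 3: All 465 terms equal 1, so Delta(-1) = 465 * (1) = 465
Step 4: |Delta(-1)| = 465

465


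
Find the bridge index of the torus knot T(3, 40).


The bridge number of T(p,q) is min(p,q).
min(3, 40) = 3

3


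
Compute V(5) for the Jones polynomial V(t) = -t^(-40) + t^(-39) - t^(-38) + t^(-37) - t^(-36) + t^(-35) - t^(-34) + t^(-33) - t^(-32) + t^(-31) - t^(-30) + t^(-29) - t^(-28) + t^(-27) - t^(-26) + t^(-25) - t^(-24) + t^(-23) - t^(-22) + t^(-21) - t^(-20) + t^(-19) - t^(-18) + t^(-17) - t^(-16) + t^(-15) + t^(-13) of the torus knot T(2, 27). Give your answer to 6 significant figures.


Substituting t = 5 into V(t) = -t^(-40) + t^(-39) - t^(-38) + t^(-37) - t^(-36) + t^(-35) - t^(-34) + t^(-33) - t^(-32) + t^(-31) - t^(-30) + t^(-29) - t^(-28) + t^(-27) - t^(-26) + t^(-25) - t^(-24) + t^(-23) - t^(-22) + t^(-21) - t^(-20) + t^(-19) - t^(-18) + t^(-17) - t^(-16) + t^(-15) + t^(-13):
  (-)t^(-40) = -1.09951e-28
  (+)t^(-39) = 5.49756e-28
  (-)t^(-38) = -2.74878e-27
  (+)t^(-37) = 1.37439e-26
  (-)t^(-36) = -6.87195e-26
  (+)t^(-35) = 3.43597e-25
  (-)t^(-34) = -1.71799e-24
  (+)t^(-33) = 8.58993e-24
  (-)t^(-32) = -4.29497e-23
  (+)t^(-31) = 2.14748e-22
  (-)t^(-30) = -1.07374e-21
  (+)t^(-29) = 5.36871e-21
  (-)t^(-28) = -2.68435e-20
  (+)t^(-27) = 1.34218e-19
  (-)t^(-26) = -6.71089e-19
  (+)t^(-25) = 3.35544e-18
  (-)t^(-24) = -1.67772e-17
  (+)t^(-23) = 8.38861e-17
  (-)t^(-22) = -4.1943e-16
  (+)t^(-21) = 2.09715e-15
  (-)t^(-20) = -1.04858e-14
  (+)t^(-19) = 5.24288e-14
  (-)t^(-18) = -2.62144e-13
  (+)t^(-17) = 1.31072e-12
  (-)t^(-16) = -6.5536e-12
  (+)t^(-15) = 3.2768e-11
  (+)t^(-13) = 8.192e-10
Sum = (-1.09951e-28) + (5.49756e-28) + (-2.74878e-27) + (1.37439e-26) + (-6.87195e-26) + (3.43597e-25) + (-1.71799e-24) + (8.58993e-24) + (-4.29497e-23) + (2.14748e-22) + (-1.07374e-21) + (5.36871e-21) + (-2.68435e-20) + (1.34218e-19) + (-6.71089e-19) + (3.35544e-18) + (-1.67772e-17) + (8.38861e-17) + (-4.1943e-16) + (2.09715e-15) + (-1.04858e-14) + (5.24288e-14) + (-2.62144e-13) + (1.31072e-12) + (-6.5536e-12) + (3.2768e-11) + (8.192e-10)
= 8.465066667e-10
Rounded to 6 significant figures: 8.46507e-10

8.46507e-10


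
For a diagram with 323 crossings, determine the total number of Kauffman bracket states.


Each crossing contributes 2 choices (A-smoothing or B-smoothing).
Total states = 2^323 = 17087896287367280659160173649356416916821636178853222159576332862577757806245124400183696695492608

17087896287367280659160173649356416916821636178853222159576332862577757806245124400183696695492608


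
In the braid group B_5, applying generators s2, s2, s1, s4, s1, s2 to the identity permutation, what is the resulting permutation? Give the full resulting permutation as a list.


Starting with identity [1, 2, 3, 4, 5].
Apply generators in sequence:
  After s2: [1, 3, 2, 4, 5]
  After s2: [1, 2, 3, 4, 5]
  After s1: [2, 1, 3, 4, 5]
  After s4: [2, 1, 3, 5, 4]
  After s1: [1, 2, 3, 5, 4]
  After s2: [1, 3, 2, 5, 4]
Final permutation: [1, 3, 2, 5, 4]

[1, 3, 2, 5, 4]


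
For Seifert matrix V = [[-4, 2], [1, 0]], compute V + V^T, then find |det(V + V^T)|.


Step 1: Form V + V^T where V = [[-4, 2], [1, 0]]
  V^T = [[-4, 1], [2, 0]]
  V + V^T = [[-8, 3], [3, 0]]
Step 2: det(V + V^T) = (-8)*0 - 3*3
  = 0 - 9 = -9
Step 3: Knot determinant = |det(V + V^T)| = |-9| = 9

9


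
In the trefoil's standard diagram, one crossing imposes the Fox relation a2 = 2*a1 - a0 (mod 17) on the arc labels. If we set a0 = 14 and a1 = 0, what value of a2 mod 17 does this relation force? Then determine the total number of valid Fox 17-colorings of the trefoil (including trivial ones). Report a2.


Step 1: Apply the given crossing relation 2*a1 - a0 - a2 = 0 (mod 17).
  a2 = 2*a1 - a0 mod 17
  a2 = 2*0 - 14 mod 17
  a2 = 0 - 14 mod 17
  a2 = -14 mod 17 = 3
Step 2: The trefoil has determinant 3.
  Number of Fox p-colorings (p prime) is p^2 if p = 3, else p.
  Since 17 does not divide 3, only trivial (constant) colorings exist.
  (So the trial a0 = 14, a1 = 0 with a0 != a1 does NOT extend to a valid coloring of the whole trefoil: the other two crossing relations require 3*(a1 - a0) = 0 (mod 17), which fails.)
  Total colorings = 17
Step 3: a2 = 3, total Fox 17-colorings = 17

3


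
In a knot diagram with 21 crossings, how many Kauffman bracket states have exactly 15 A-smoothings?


We choose which 15 of 21 crossings get A-smoothings.
C(21, 15) = 21! / (15! * 6!)
= 54264

54264


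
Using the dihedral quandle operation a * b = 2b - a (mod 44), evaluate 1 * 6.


1 * 6 = 2*6 - 1 mod 44
= 12 - 1 mod 44
= 11 mod 44 = 11

11


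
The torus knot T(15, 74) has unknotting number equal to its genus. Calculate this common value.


For a torus knot T(p,q), both the unknotting number and genus equal (p-1)(q-1)/2.
= (15-1)(74-1)/2
= 14*73/2
= 1022/2 = 511

511


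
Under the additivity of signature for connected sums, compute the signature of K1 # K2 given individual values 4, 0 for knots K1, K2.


The signature is additive under connected sum.
signature(K1 # K2) = (4) + (0)
= 4

4


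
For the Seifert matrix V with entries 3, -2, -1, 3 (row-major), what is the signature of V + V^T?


Step 1: V + V^T = [[6, -3], [-3, 6]]
Step 2: trace = 12, det = 27
Step 3: Discriminant = 12^2 - 4*27 = 36
Step 4: Eigenvalues: 9, 3
Step 5: Signature = (# positive eigenvalues) - (# negative eigenvalues) = 2

2


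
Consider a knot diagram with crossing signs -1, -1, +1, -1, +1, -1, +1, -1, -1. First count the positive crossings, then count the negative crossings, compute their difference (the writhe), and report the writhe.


Step 1: Count positive crossings (+1).
Positive crossings: 3
Step 2: Count negative crossings (-1).
Negative crossings: 6
Step 3: Writhe = (positive) - (negative)
w = 3 - 6 = -3
Step 4: |w| = 3, and w is negative

-3


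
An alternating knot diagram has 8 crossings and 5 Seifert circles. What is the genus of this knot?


For alternating knots, g = (c - s + 1)/2.
= (8 - 5 + 1)/2
= 4/2 = 2

2


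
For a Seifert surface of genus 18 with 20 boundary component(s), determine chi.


chi = 2 - 2g - b
= 2 - 2*18 - 20
= 2 - 36 - 20 = -54

-54


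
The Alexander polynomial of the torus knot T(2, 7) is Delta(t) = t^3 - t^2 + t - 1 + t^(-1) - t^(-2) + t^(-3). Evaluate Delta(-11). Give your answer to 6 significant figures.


Substituting t = -11 into Delta(t) = t^3 - t^2 + t - 1 + t^(-1) - t^(-2) + t^(-3):
Term values: (-1331) + (-121) + (-11) + (-1) + (-0.0909091) + (-0.00826446) + (-0.000751315)
Sum = -1464.099925
Rounded to 6 significant figures: -1464.1

-1464.1


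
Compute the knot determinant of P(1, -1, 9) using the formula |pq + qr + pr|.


Step 1: Compute pq + qr + pr.
pq = 1*(-1) = -1
qr = (-1)*9 = -9
pr = 1*9 = 9
pq + qr + pr = -1 + (-9) + 9 = -1
Step 2: Take absolute value.
det(P(1,-1,9)) = |-1| = 1

1


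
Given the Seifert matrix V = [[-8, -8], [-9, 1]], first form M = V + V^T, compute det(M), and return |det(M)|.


Step 1: Form V + V^T where V = [[-8, -8], [-9, 1]]
  V^T = [[-8, -9], [-8, 1]]
  V + V^T = [[-16, -17], [-17, 2]]
Step 2: det(V + V^T) = (-16)*2 - (-17)*(-17)
  = -32 - 289 = -321
Step 3: Knot determinant = |det(V + V^T)| = |-321| = 321

321


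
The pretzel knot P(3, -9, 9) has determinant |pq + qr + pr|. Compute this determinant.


Step 1: Compute pq + qr + pr.
pq = 3*(-9) = -27
qr = (-9)*9 = -81
pr = 3*9 = 27
pq + qr + pr = -27 + (-81) + 27 = -81
Step 2: Take absolute value.
det(P(3,-9,9)) = |-81| = 81

81


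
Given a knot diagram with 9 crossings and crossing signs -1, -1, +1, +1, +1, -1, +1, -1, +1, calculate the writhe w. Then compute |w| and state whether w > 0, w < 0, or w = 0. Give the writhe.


Step 1: Count positive crossings (+1).
Positive crossings: 5
Step 2: Count negative crossings (-1).
Negative crossings: 4
Step 3: Writhe = (positive) - (negative)
w = 5 - 4 = 1
Step 4: |w| = 1, and w is positive

1


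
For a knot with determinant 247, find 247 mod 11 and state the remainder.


Step 1: A knot is p-colorable if and only if p divides its determinant.
Step 2: Compute 247 mod 11.
247 = 22 * 11 + 5
Step 3: 247 mod 11 = 5
Step 4: The knot is 11-colorable: no

5


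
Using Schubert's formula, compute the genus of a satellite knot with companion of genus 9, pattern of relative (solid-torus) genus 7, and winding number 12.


Schubert: g(satellite) = g_rel(pattern) + |winding| * g(companion),
where g_rel(pattern) is the genus of the pattern relative to the solid torus.
= 7 + 12 * 9
= 7 + 108 = 115

115


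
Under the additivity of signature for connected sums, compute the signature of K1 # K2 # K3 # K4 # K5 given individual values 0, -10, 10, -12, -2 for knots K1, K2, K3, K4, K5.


The signature is additive under connected sum.
signature(K1 # K2 # K3 # K4 # K5) = (0) + (-10) + (10) + (-12) + (-2)
= -14

-14


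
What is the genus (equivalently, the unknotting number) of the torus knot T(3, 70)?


For a torus knot T(p,q), both the unknotting number and genus equal (p-1)(q-1)/2.
= (3-1)(70-1)/2
= 2*69/2
= 138/2 = 69

69


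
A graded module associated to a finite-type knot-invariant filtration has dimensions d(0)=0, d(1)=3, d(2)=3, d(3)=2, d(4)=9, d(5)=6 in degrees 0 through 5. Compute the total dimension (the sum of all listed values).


Total dimension = d(0) + d(1) + ... + d(5)
= 0 + 3 + 3 + 2 + 9 + 6
= 23

23


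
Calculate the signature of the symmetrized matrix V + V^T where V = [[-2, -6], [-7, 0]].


Step 1: V + V^T = [[-4, -13], [-13, 0]]
Step 2: trace = -4, det = -169
Step 3: Discriminant = (-4)^2 - 4*(-169) = 692
Step 4: Eigenvalues: 11.1529, -15.1529
Step 5: Signature = (# positive eigenvalues) - (# negative eigenvalues) = 0

0


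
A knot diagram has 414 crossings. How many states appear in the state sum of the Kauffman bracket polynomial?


Each crossing contributes 2 choices (A-smoothing or B-smoothing).
Total states = 2^414 = 42307582002575910332922579714097346549017899709713998034217522897561970639123926132812109468141778230245837569601494931472384

42307582002575910332922579714097346549017899709713998034217522897561970639123926132812109468141778230245837569601494931472384


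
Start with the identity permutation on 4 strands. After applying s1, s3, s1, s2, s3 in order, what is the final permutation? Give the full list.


Starting with identity [1, 2, 3, 4].
Apply generators in sequence:
  After s1: [2, 1, 3, 4]
  After s3: [2, 1, 4, 3]
  After s1: [1, 2, 4, 3]
  After s2: [1, 4, 2, 3]
  After s3: [1, 4, 3, 2]
Final permutation: [1, 4, 3, 2]

[1, 4, 3, 2]


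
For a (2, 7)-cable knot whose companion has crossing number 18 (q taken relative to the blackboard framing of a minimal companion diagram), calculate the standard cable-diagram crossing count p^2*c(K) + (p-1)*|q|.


Step 1: Each of the c(K) crossings of the companion diagram becomes p*p = p^2 crossings among the p parallel strands, and each of the |q| twists s_1 s_2 ... s_(p-1) adds (p-1) crossings.
  Crossings = p^2 * c(K) + (p-1)*|q|
Step 2: = 2^2 * 18 + (2-1)*7
Step 3: = 4*18 + 1*7
Step 4: = 72 + 7 = 79

79


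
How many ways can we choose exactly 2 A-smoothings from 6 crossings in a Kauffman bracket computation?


We choose which 2 of 6 crossings get A-smoothings.
C(6, 2) = 6! / (2! * 4!)
= 15

15


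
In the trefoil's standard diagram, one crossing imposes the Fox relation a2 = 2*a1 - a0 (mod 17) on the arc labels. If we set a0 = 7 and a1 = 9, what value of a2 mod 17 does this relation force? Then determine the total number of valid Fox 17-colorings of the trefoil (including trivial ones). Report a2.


Step 1: Apply the given crossing relation 2*a1 - a0 - a2 = 0 (mod 17).
  a2 = 2*a1 - a0 mod 17
  a2 = 2*9 - 7 mod 17
  a2 = 18 - 7 mod 17
  a2 = 11 mod 17 = 11
Step 2: The trefoil has determinant 3.
  Number of Fox p-colorings (p prime) is p^2 if p = 3, else p.
  Since 17 does not divide 3, only trivial (constant) colorings exist.
  (So the trial a0 = 7, a1 = 9 with a0 != a1 does NOT extend to a valid coloring of the whole trefoil: the other two crossing relations require 3*(a1 - a0) = 0 (mod 17), which fails.)
  Total colorings = 17
Step 3: a2 = 11, total Fox 17-colorings = 17

11


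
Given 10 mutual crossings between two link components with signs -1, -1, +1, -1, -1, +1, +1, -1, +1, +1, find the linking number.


Step 1: Count positive crossings: 5
Step 2: Count negative crossings: 5
Step 3: Sum of signs = 5 - 5 = 0
Step 4: Linking number = sum/2 = 0/2 = 0

0


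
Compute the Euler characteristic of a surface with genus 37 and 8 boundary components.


chi = 2 - 2g - b
= 2 - 2*37 - 8
= 2 - 74 - 8 = -80

-80


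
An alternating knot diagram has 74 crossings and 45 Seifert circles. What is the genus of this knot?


For alternating knots, g = (c - s + 1)/2.
= (74 - 45 + 1)/2
= 30/2 = 15

15


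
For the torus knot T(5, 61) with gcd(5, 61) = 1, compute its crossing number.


For a torus knot T(p, q) with gcd(p,q)=1,
the crossing number is min(p*(q-1), q*(p-1)).
p*(q-1) = 5*60 = 300
q*(p-1) = 61*4 = 244
min(300, 244) = 244

244


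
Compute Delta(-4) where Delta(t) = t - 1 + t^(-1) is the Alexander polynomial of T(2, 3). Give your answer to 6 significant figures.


Substituting t = -4 into Delta(t) = t - 1 + t^(-1):
Term values: (-4) + (-1) + (-0.25)
Sum = -5.25
Rounded to 6 significant figures: -5.25

-5.25


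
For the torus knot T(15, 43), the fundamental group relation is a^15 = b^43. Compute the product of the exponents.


The relation is a^15 = b^43.
Product of exponents = 15 * 43
= 645

645


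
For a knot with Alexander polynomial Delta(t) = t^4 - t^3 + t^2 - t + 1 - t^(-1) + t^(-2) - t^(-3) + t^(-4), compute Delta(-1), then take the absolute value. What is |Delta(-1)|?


Step 1: The polynomial has 9 terms with alternating signs, exponents from 4 down to -4.
Step 2: Substitute t = -1. The i-th term has coefficient (-1)^i and exponent (m-i),
  so its value is (-1)^i * (-1)^(m-i) = (-1)^m = 1 for every i.
Step 3: All 9 terms equal 1, so Delta(-1) = 9 * (1) = 9
Step 4: |Delta(-1)| = 9

9


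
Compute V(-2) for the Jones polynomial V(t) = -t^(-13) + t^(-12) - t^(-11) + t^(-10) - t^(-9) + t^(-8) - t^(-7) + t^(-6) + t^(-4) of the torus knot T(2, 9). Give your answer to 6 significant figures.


Substituting t = -2 into V(t) = -t^(-13) + t^(-12) - t^(-11) + t^(-10) - t^(-9) + t^(-8) - t^(-7) + t^(-6) + t^(-4):
  (-)t^(-13) = 0.00012207
  (+)t^(-12) = 0.000244141
  (-)t^(-11) = 0.000488281
  (+)t^(-10) = 0.000976562
  (-)t^(-9) = 0.00195312
  (+)t^(-8) = 0.00390625
  (-)t^(-7) = 0.0078125
  (+)t^(-6) = 0.015625
  (+)t^(-4) = 0.0625
Sum = (0.00012207) + (0.000244141) + (0.000488281) + (0.000976562) + (0.00195312) + (0.00390625) + (0.0078125) + (0.015625) + (0.0625)
= 0.09362792969
Rounded to 6 significant figures: 0.0936279

0.0936279


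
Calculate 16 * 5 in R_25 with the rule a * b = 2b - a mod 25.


16 * 5 = 2*5 - 16 mod 25
= 10 - 16 mod 25
= -6 mod 25 = 19

19


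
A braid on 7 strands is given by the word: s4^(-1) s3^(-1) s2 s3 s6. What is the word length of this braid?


The word length counts the number of generators (including inverses).
Listing each generator: s4^(-1), s3^(-1), s2, s3, s6
There are 5 generators in this braid word.

5


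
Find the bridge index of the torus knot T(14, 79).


The bridge number of T(p,q) is min(p,q).
min(14, 79) = 14

14


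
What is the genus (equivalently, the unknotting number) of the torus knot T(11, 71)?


For a torus knot T(p,q), both the unknotting number and genus equal (p-1)(q-1)/2.
= (11-1)(71-1)/2
= 10*70/2
= 700/2 = 350

350


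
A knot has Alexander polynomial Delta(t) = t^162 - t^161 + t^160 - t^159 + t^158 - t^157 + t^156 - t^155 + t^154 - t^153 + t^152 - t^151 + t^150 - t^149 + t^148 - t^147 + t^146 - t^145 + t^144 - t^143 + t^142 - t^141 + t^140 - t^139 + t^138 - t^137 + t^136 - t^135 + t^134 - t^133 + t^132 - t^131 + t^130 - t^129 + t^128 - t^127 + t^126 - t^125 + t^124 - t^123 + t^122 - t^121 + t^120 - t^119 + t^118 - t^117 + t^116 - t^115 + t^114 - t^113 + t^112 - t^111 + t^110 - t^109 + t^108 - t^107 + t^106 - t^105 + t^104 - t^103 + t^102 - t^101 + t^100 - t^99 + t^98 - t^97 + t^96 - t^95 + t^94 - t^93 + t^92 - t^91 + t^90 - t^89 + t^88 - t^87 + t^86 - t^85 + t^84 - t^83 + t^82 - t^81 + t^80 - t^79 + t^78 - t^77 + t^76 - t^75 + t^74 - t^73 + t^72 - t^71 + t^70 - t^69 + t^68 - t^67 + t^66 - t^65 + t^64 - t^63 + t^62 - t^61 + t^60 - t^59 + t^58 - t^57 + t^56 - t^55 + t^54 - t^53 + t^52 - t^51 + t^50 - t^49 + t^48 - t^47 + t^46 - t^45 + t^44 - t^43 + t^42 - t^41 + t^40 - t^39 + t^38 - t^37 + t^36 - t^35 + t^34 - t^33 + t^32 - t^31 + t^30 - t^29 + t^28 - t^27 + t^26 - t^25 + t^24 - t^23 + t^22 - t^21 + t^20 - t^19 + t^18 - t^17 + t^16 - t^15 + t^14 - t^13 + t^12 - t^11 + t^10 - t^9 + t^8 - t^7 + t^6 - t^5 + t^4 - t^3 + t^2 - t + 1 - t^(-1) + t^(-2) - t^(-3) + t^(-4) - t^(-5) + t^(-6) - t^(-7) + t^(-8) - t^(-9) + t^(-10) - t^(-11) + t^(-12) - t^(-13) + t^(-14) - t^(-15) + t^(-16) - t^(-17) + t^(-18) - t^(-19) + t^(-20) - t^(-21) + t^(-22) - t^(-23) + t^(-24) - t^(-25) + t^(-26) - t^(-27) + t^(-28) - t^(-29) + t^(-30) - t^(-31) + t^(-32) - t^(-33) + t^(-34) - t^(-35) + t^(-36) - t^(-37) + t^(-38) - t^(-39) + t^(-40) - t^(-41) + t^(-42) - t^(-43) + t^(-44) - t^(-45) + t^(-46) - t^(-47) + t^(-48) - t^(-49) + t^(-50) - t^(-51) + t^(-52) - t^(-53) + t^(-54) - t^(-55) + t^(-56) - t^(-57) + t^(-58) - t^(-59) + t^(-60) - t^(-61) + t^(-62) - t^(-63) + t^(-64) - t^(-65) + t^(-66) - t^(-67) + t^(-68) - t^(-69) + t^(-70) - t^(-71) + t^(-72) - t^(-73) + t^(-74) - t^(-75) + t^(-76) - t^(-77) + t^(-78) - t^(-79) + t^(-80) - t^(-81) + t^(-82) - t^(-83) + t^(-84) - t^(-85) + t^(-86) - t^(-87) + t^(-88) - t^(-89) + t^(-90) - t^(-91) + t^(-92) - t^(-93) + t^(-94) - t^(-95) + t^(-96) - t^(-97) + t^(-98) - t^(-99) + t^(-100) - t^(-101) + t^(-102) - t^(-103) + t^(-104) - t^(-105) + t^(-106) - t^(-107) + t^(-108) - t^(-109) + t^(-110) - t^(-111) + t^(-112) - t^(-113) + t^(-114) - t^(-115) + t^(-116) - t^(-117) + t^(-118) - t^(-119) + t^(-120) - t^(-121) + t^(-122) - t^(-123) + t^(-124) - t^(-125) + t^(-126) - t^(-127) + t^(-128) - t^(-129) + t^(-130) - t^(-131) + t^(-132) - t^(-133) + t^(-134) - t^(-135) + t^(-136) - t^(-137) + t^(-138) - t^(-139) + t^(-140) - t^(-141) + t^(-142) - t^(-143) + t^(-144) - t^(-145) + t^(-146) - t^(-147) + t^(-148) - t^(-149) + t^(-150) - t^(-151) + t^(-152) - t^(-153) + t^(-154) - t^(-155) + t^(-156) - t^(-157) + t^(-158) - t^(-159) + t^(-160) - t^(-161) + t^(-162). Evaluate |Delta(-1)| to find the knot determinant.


Step 1: The polynomial has 325 terms with alternating signs, exponents from 162 down to -162.
Step 2: Substitute t = -1. The i-th term has coefficient (-1)^i and exponent (m-i),
  so its value is (-1)^i * (-1)^(m-i) = (-1)^m = 1 for every i.
Step 3: All 325 terms equal 1, so Delta(-1) = 325 * (1) = 325
Step 4: |Delta(-1)| = 325

325


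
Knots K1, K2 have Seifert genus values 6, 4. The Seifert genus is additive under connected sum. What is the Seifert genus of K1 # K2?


The Seifert genus is additive under connected sum.
Seifert genus(K1 # K2) = (6) + (4)
= 10

10


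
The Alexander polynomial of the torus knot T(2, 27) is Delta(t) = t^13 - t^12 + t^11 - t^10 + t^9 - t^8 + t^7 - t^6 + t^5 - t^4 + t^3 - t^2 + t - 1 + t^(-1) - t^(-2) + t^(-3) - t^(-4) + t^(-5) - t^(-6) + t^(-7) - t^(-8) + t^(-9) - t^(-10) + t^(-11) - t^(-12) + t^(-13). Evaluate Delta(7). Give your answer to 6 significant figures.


Substituting t = 7 into Delta(t) = t^13 - t^12 + t^11 - t^10 + t^9 - t^8 + t^7 - t^6 + t^5 - t^4 + t^3 - t^2 + t - 1 + t^(-1) - t^(-2) + t^(-3) - t^(-4) + t^(-5) - t^(-6) + t^(-7) - t^(-8) + t^(-9) - t^(-10) + t^(-11) - t^(-12) + t^(-13):
Term values: (96889010407) + (-13841287201) + (1977326743) + (-282475249) + (40353607) + (-5764801) + (823543) + (-117649) + (16807) + (-2401) + (343) + (-49) + (7) + (-1) + (0.142857) + (-0.0204082) + (0.00291545) + (-0.000416493) + (5.9499e-05) + (-8.49986e-06) + (1.21427e-06) + (-1.73467e-07) + (2.47809e-08) + (-3.54013e-09) + (5.05733e-10) + (-7.22476e-11) + (1.03211e-11)
Sum = 8.477788411e+10
Rounded to 6 significant figures: 8.47779e+10

8.47779e+10


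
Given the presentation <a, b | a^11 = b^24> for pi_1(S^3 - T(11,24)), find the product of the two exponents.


The relation is a^11 = b^24.
Product of exponents = 11 * 24
= 264

264


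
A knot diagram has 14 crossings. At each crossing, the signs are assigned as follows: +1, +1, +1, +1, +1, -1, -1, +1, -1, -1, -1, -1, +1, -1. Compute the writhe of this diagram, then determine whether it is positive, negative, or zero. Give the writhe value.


Step 1: Count positive crossings (+1).
Positive crossings: 7
Step 2: Count negative crossings (-1).
Negative crossings: 7
Step 3: Writhe = (positive) - (negative)
w = 7 - 7 = 0
Step 4: |w| = 0, and w is zero

0


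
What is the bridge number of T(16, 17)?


The bridge number of T(p,q) is min(p,q).
min(16, 17) = 16

16


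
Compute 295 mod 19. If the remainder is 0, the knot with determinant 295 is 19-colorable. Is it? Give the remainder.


Step 1: A knot is p-colorable if and only if p divides its determinant.
Step 2: Compute 295 mod 19.
295 = 15 * 19 + 10
Step 3: 295 mod 19 = 10
Step 4: The knot is 19-colorable: no

10


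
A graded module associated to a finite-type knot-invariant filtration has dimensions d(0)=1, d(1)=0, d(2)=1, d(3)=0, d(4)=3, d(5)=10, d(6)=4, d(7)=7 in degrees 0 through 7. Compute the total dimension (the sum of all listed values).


Total dimension = d(0) + d(1) + ... + d(7)
= 1 + 0 + 1 + 0 + 3 + 10 + 4 + 7
= 26

26


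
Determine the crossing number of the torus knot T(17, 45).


For a torus knot T(p, q) with gcd(p,q)=1,
the crossing number is min(p*(q-1), q*(p-1)).
p*(q-1) = 17*44 = 748
q*(p-1) = 45*16 = 720
min(748, 720) = 720

720


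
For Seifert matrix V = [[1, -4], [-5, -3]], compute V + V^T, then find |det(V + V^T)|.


Step 1: Form V + V^T where V = [[1, -4], [-5, -3]]
  V^T = [[1, -5], [-4, -3]]
  V + V^T = [[2, -9], [-9, -6]]
Step 2: det(V + V^T) = 2*(-6) - (-9)*(-9)
  = -12 - 81 = -93
Step 3: Knot determinant = |det(V + V^T)| = |-93| = 93

93


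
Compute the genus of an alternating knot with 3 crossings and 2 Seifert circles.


For alternating knots, g = (c - s + 1)/2.
= (3 - 2 + 1)/2
= 2/2 = 1

1


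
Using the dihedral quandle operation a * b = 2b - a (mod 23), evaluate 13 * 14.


13 * 14 = 2*14 - 13 mod 23
= 28 - 13 mod 23
= 15 mod 23 = 15

15


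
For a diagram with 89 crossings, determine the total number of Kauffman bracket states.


Each crossing contributes 2 choices (A-smoothing or B-smoothing).
Total states = 2^89 = 618970019642690137449562112

618970019642690137449562112


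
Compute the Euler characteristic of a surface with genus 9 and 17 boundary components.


chi = 2 - 2g - b
= 2 - 2*9 - 17
= 2 - 18 - 17 = -33

-33


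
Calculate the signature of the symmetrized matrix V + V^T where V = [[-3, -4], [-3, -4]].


Step 1: V + V^T = [[-6, -7], [-7, -8]]
Step 2: trace = -14, det = -1
Step 3: Discriminant = (-14)^2 - 4*(-1) = 200
Step 4: Eigenvalues: 0.0710678, -14.0711
Step 5: Signature = (# positive eigenvalues) - (# negative eigenvalues) = 0

0


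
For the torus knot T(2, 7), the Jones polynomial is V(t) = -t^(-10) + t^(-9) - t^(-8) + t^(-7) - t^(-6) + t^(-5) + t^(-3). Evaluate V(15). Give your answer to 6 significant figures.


Substituting t = 15 into V(t) = -t^(-10) + t^(-9) - t^(-8) + t^(-7) - t^(-6) + t^(-5) + t^(-3):
  (-)t^(-10) = -1.73415e-12
  (+)t^(-9) = 2.60123e-11
  (-)t^(-8) = -3.90184e-10
  (+)t^(-7) = 5.85277e-09
  (-)t^(-6) = -8.77915e-08
  (+)t^(-5) = 1.31687e-06
  (+)t^(-3) = 0.000296296
Sum = (-1.73415e-12) + (2.60123e-11) + (-3.90184e-10) + (5.85277e-09) + (-8.77915e-08) + (1.31687e-06) + (0.000296296)
= 0.0002975308641
Rounded to 6 significant figures: 0.000297531

0.000297531


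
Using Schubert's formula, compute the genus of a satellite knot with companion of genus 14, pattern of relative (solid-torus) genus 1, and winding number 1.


Schubert: g(satellite) = g_rel(pattern) + |winding| * g(companion),
where g_rel(pattern) is the genus of the pattern relative to the solid torus.
= 1 + 1 * 14
= 1 + 14 = 15

15


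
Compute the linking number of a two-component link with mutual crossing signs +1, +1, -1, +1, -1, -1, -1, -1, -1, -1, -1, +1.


Step 1: Count positive crossings: 4
Step 2: Count negative crossings: 8
Step 3: Sum of signs = 4 - 8 = -4
Step 4: Linking number = sum/2 = -4/2 = -2

-2


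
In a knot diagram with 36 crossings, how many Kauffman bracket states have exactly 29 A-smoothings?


We choose which 29 of 36 crossings get A-smoothings.
C(36, 29) = 36! / (29! * 7!)
= 8347680

8347680


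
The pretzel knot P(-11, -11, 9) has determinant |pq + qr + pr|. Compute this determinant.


Step 1: Compute pq + qr + pr.
pq = (-11)*(-11) = 121
qr = (-11)*9 = -99
pr = (-11)*9 = -99
pq + qr + pr = 121 + (-99) + (-99) = -77
Step 2: Take absolute value.
det(P(-11,-11,9)) = |-77| = 77

77


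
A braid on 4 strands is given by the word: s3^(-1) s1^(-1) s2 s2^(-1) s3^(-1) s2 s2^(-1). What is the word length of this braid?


The word length counts the number of generators (including inverses).
Listing each generator: s3^(-1), s1^(-1), s2, s2^(-1), s3^(-1), s2, s2^(-1)
There are 7 generators in this braid word.

7


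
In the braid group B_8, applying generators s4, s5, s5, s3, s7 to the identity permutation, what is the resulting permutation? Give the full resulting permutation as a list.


Starting with identity [1, 2, 3, 4, 5, 6, 7, 8].
Apply generators in sequence:
  After s4: [1, 2, 3, 5, 4, 6, 7, 8]
  After s5: [1, 2, 3, 5, 6, 4, 7, 8]
  After s5: [1, 2, 3, 5, 4, 6, 7, 8]
  After s3: [1, 2, 5, 3, 4, 6, 7, 8]
  After s7: [1, 2, 5, 3, 4, 6, 8, 7]
Final permutation: [1, 2, 5, 3, 4, 6, 8, 7]

[1, 2, 5, 3, 4, 6, 8, 7]


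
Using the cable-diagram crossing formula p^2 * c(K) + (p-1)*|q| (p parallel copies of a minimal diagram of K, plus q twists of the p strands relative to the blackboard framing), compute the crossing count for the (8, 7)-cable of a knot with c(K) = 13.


Step 1: Each of the c(K) crossings of the companion diagram becomes p*p = p^2 crossings among the p parallel strands, and each of the |q| twists s_1 s_2 ... s_(p-1) adds (p-1) crossings.
  Crossings = p^2 * c(K) + (p-1)*|q|
Step 2: = 8^2 * 13 + (8-1)*7
Step 3: = 64*13 + 7*7
Step 4: = 832 + 49 = 881

881


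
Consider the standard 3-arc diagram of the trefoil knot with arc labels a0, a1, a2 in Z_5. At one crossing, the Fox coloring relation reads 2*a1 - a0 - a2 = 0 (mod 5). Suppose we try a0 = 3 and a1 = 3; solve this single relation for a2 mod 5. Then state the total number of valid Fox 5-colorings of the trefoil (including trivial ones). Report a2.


Step 1: Apply the given crossing relation 2*a1 - a0 - a2 = 0 (mod 5).
  a2 = 2*a1 - a0 mod 5
  a2 = 2*3 - 3 mod 5
  a2 = 6 - 3 mod 5
  a2 = 3 mod 5 = 3
Step 2: The trefoil has determinant 3.
  Number of Fox p-colorings (p prime) is p^2 if p = 3, else p.
  Since 5 does not divide 3, only trivial (constant) colorings exist.
  (Here a0 = a1 = a2 = 3, the constant coloring, which is valid.)
  Total colorings = 5
Step 3: a2 = 3, total Fox 5-colorings = 5

3


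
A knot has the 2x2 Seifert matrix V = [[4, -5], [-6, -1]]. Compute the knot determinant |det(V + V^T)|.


Step 1: Form V + V^T where V = [[4, -5], [-6, -1]]
  V^T = [[4, -6], [-5, -1]]
  V + V^T = [[8, -11], [-11, -2]]
Step 2: det(V + V^T) = 8*(-2) - (-11)*(-11)
  = -16 - 121 = -137
Step 3: Knot determinant = |det(V + V^T)| = |-137| = 137

137


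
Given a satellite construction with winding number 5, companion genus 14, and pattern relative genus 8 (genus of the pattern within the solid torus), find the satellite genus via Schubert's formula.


Schubert: g(satellite) = g_rel(pattern) + |winding| * g(companion),
where g_rel(pattern) is the genus of the pattern relative to the solid torus.
= 8 + 5 * 14
= 8 + 70 = 78

78


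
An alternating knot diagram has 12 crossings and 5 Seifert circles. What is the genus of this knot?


For alternating knots, g = (c - s + 1)/2.
= (12 - 5 + 1)/2
= 8/2 = 4

4


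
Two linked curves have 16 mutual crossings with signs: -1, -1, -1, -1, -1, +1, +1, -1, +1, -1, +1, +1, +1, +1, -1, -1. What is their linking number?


Step 1: Count positive crossings: 7
Step 2: Count negative crossings: 9
Step 3: Sum of signs = 7 - 9 = -2
Step 4: Linking number = sum/2 = -2/2 = -1

-1


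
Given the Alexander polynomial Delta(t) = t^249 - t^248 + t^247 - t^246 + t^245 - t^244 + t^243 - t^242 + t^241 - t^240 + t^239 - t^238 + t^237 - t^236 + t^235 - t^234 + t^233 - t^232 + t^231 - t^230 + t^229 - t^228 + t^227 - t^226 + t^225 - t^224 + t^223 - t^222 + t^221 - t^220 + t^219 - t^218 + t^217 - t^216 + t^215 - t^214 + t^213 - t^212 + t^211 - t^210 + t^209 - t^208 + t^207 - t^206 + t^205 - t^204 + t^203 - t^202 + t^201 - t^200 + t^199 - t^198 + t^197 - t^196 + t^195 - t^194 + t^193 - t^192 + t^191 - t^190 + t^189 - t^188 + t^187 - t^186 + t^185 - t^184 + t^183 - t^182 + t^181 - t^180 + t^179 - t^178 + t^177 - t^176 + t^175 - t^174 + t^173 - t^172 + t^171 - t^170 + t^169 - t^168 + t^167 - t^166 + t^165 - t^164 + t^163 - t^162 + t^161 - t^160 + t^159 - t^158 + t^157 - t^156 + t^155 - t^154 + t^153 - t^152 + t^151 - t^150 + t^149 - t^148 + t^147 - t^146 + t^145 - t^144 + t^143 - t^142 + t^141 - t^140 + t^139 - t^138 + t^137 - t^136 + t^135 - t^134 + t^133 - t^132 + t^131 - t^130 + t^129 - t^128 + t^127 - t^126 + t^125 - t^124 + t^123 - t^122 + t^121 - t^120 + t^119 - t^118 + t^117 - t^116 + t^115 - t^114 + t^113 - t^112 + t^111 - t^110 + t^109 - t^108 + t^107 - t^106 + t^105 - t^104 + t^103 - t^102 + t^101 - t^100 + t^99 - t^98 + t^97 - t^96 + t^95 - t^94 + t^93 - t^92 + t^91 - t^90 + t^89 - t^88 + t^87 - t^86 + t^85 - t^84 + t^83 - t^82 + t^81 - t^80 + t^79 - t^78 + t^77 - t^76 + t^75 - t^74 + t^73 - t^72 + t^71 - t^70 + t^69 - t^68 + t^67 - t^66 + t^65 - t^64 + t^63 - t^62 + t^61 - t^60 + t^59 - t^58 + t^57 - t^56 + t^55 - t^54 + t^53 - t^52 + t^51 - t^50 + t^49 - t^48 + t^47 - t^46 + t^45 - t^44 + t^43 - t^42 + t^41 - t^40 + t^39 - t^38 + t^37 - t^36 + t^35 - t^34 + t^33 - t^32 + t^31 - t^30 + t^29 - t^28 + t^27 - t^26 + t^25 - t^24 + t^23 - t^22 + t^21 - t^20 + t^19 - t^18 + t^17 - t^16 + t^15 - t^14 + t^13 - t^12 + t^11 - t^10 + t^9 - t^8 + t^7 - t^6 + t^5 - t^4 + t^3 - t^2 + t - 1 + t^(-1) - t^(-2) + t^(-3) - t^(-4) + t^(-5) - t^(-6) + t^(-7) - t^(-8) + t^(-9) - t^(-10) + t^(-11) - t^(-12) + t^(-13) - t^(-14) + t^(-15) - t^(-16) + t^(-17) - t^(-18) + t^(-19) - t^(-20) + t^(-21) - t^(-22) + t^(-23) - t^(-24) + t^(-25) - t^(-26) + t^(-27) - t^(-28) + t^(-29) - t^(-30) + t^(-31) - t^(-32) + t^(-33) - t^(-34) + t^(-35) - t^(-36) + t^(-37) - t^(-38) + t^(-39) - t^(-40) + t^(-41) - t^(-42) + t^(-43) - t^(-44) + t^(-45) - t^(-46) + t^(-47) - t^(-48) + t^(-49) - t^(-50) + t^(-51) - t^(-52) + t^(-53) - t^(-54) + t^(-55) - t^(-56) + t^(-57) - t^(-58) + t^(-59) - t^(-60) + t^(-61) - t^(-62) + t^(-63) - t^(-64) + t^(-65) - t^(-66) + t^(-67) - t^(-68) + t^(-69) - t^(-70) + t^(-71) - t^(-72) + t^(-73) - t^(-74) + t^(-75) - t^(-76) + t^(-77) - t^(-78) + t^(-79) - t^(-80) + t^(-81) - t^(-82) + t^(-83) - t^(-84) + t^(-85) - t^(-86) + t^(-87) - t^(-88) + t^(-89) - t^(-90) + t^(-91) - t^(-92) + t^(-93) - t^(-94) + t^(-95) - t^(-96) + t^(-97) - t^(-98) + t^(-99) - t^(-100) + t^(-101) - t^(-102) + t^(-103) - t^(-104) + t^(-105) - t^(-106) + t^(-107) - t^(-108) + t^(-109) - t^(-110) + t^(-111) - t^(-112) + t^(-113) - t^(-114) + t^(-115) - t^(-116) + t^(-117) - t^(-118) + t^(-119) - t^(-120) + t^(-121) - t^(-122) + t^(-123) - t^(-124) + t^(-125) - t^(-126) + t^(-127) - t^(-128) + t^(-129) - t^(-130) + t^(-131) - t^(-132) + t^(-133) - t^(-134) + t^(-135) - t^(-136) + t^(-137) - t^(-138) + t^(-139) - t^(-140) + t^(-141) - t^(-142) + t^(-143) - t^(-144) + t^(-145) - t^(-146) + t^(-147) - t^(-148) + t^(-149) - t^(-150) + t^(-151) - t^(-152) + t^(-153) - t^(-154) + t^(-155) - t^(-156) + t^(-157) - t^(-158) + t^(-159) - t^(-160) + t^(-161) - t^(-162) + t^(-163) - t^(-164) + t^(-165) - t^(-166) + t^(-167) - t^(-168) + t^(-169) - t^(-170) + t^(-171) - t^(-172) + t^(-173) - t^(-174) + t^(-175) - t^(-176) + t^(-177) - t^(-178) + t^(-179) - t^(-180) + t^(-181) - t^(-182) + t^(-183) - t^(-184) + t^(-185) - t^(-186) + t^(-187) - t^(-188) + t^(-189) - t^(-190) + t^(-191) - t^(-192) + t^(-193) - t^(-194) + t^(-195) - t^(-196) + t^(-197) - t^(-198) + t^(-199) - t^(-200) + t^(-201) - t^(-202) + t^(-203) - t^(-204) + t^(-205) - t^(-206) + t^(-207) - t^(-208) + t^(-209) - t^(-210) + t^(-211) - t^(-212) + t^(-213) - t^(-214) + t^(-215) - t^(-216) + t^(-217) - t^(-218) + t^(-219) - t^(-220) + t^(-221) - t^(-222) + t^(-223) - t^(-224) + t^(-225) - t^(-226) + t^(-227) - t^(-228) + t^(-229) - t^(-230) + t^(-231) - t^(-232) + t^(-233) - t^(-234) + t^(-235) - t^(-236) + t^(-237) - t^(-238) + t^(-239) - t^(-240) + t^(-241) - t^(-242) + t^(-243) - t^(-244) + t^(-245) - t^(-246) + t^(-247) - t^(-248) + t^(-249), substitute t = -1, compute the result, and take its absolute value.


Step 1: The polynomial has 499 terms with alternating signs, exponents from 249 down to -249.
Step 2: Substitute t = -1. The i-th term has coefficient (-1)^i and exponent (m-i),
  so its value is (-1)^i * (-1)^(m-i) = (-1)^m = -1 for every i.
Step 3: All 499 terms equal -1, so Delta(-1) = 499 * (-1) = -499
Step 4: |Delta(-1)| = 499

499


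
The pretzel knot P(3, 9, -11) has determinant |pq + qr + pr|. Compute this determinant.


Step 1: Compute pq + qr + pr.
pq = 3*9 = 27
qr = 9*(-11) = -99
pr = 3*(-11) = -33
pq + qr + pr = 27 + (-99) + (-33) = -105
Step 2: Take absolute value.
det(P(3,9,-11)) = |-105| = 105

105
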